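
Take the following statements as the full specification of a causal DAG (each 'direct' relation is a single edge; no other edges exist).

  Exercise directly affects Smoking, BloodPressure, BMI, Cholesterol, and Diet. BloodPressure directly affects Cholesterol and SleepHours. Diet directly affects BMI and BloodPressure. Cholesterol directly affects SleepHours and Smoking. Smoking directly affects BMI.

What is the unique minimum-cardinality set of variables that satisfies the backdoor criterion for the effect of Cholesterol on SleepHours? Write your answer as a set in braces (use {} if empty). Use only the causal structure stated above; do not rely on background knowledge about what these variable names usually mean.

Variables eligible for adjustment (non-descendants of Cholesterol, excluding Cholesterol and SleepHours): {BloodPressure, Diet, Exercise}.
Backdoor paths from Cholesterol to SleepHours:
  P1: Cholesterol <- Exercise -> Diet -> BloodPressure -> SleepHours
  P2: Cholesterol <- Exercise -> BloodPressure -> SleepHours
  P3: Cholesterol <- Exercise -> Smoking -> BMI <- Diet -> BloodPressure -> SleepHours
  P4: Cholesterol <- Exercise -> BMI <- Diet -> BloodPressure -> SleepHours
  P5: Cholesterol <- BloodPressure -> SleepHours
The empty set is not sufficient: P1 (Cholesterol <- Exercise -> Diet -> BloodPressure -> SleepHours) has no collider blocking it and no conditioned non-collider, so it is open.
Try {BloodPressure}:
  P1: blocked at chain node BloodPressure ∈ conditioning set.
  P2: blocked at chain node BloodPressure ∈ conditioning set.
  P3: blocked at collider BMI (neither it nor any descendant is in the conditioning set).
  P4: blocked at collider BMI (neither it nor any descendant is in the conditioning set).
  P5: blocked at fork node BloodPressure ∈ conditioning set.
{BloodPressure} contains no descendant of Cholesterol and blocks every backdoor path.
No other singleton works — e.g. {Exercise} leaves P5 open — so {BloodPressure} is the unique smallest valid adjustment set.

{BloodPressure}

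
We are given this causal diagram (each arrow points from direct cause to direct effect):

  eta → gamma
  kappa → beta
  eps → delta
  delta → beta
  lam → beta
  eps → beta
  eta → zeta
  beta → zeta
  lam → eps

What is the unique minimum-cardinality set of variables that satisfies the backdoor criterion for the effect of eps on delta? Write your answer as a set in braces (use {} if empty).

Variables eligible for adjustment (non-descendants of eps, excluding eps and delta): {eta, gamma, kappa, lam}.
Backdoor paths from eps to delta:
  P1: eps <- lam -> beta <- delta
Each backdoor path contains an unconditioned collider, so every path is already blocked with the empty conditioning set:
  P1: blocked at collider beta (neither it nor any descendant is in the conditioning set).
The empty set is therefore the unique smallest valid set.

{}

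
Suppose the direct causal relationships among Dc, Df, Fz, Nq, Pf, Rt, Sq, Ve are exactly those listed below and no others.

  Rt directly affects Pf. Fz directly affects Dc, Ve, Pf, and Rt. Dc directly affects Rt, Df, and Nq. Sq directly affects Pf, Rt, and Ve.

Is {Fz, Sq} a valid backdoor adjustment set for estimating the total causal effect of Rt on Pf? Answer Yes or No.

Backdoor paths from Rt to Pf (paths whose first edge points into Rt):
  P1: Rt <- Fz -> Ve <- Sq -> Pf
  P2: Rt <- Fz -> Pf
  P3: Rt <- Sq -> Ve <- Fz -> Pf
  P4: Rt <- Sq -> Pf
  P5: Rt <- Dc <- Fz -> Ve <- Sq -> Pf
  P6: Rt <- Dc <- Fz -> Pf
Condition 1 (no descendant of Rt in the set): holds — descendants of Rt are {Pf}; none are in {Fz, Sq}.
Condition 2 (every backdoor path blocked by {Fz, Sq}):
  P1: blocked at fork node Fz ∈ conditioning set.
  P2: blocked at fork node Fz ∈ conditioning set.
  P3: blocked at fork node Sq ∈ conditioning set.
  P4: blocked at fork node Sq ∈ conditioning set.
  P5: blocked at fork node Fz ∈ conditioning set.
  P6: blocked at fork node Fz ∈ conditioning set.
{Fz, Sq} satisfies the backdoor criterion.

Yes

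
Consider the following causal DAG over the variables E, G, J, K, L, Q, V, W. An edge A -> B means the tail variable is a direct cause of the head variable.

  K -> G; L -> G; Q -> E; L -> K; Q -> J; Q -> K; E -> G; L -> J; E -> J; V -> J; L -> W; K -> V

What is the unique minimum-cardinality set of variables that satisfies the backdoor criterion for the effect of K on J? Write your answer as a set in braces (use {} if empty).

{L, Q}

Variables eligible for adjustment (non-descendants of K, excluding K and J): {E, L, Q, W}.
Backdoor paths from K to J:
  P1: K <- Q -> E -> J
  P2: K <- Q -> E -> G <- L -> J
  P3: K <- Q -> J
  P4: K <- L -> J
  P5: K <- L -> G <- E <- Q -> J
  P6: K <- L -> G <- E -> J
The empty set is not sufficient: P1 (K <- Q -> E -> J) has no collider blocking it and no conditioned non-collider, so it is open.
Try {L, Q}:
  P1: blocked at fork node Q ∈ conditioning set.
  P2: blocked at fork node Q ∈ conditioning set.
  P3: blocked at fork node Q ∈ conditioning set.
  P4: blocked at fork node L ∈ conditioning set.
  P5: blocked at fork node L ∈ conditioning set.
  P6: blocked at fork node L ∈ conditioning set.
{L, Q} contains no descendant of K and blocks every backdoor path.
Every element of {L, Q} is needed (dropping L leaves P4 open; dropping Q leaves P1 open), so no proper subset is valid.
Among all size-2 subsets of the eligible variables, only {L, Q} blocks every backdoor path, so it is the unique smallest valid adjustment set.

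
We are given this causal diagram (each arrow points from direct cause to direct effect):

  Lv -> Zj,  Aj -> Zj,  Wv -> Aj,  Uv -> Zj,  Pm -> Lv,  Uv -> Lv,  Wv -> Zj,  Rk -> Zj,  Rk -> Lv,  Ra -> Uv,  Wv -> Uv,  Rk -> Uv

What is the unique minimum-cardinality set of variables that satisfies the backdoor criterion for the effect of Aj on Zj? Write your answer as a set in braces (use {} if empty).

Variables eligible for adjustment (non-descendants of Aj, excluding Aj and Zj): {Lv, Pm, Ra, Rk, Uv, Wv}.
Backdoor paths from Aj to Zj:
  P1: Aj <- Wv -> Uv <- Rk -> Lv -> Zj
  P2: Aj <- Wv -> Uv <- Rk -> Zj
  P3: Aj <- Wv -> Uv -> Lv <- Rk -> Zj
  P4: Aj <- Wv -> Uv -> Lv -> Zj
  P5: Aj <- Wv -> Uv -> Zj
  P6: Aj <- Wv -> Zj
The empty set is not sufficient: P4 (Aj <- Wv -> Uv -> Lv -> Zj) has no collider blocking it and no conditioned non-collider, so it is open.
Try {Wv}:
  P1: blocked at fork node Wv ∈ conditioning set.
  P2: blocked at fork node Wv ∈ conditioning set.
  P3: blocked at fork node Wv ∈ conditioning set.
  P4: blocked at fork node Wv ∈ conditioning set.
  P5: blocked at fork node Wv ∈ conditioning set.
  P6: blocked at fork node Wv ∈ conditioning set.
{Wv} contains no descendant of Aj and blocks every backdoor path.
No other singleton works — e.g. {Ra} leaves P4 open — so {Wv} is the unique smallest valid adjustment set.

{Wv}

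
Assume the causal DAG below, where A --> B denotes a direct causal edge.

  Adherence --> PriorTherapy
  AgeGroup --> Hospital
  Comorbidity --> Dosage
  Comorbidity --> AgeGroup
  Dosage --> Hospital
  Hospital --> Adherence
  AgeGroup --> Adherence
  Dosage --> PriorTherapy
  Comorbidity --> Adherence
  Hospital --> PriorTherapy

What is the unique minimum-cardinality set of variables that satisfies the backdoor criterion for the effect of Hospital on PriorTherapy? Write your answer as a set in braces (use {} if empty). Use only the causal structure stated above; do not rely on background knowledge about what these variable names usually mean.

Variables eligible for adjustment (non-descendants of Hospital, excluding Hospital and PriorTherapy): {AgeGroup, Comorbidity, Dosage}.
Backdoor paths from Hospital to PriorTherapy:
  P1: Hospital <- AgeGroup <- Comorbidity -> Dosage -> PriorTherapy
  P2: Hospital <- AgeGroup <- Comorbidity -> Adherence -> PriorTherapy
  P3: Hospital <- AgeGroup -> Adherence <- Comorbidity -> Dosage -> PriorTherapy
  P4: Hospital <- AgeGroup -> Adherence -> PriorTherapy
  P5: Hospital <- Dosage <- Comorbidity -> AgeGroup -> Adherence -> PriorTherapy
  P6: Hospital <- Dosage <- Comorbidity -> Adherence -> PriorTherapy
  P7: Hospital <- Dosage -> PriorTherapy
The empty set is not sufficient: P1 (Hospital <- AgeGroup <- Comorbidity -> Dosage -> PriorTherapy) has no collider blocking it and no conditioned non-collider, so it is open.
Try {AgeGroup, Dosage}:
  P1: blocked at chain node AgeGroup ∈ conditioning set.
  P2: blocked at chain node AgeGroup ∈ conditioning set.
  P3: blocked at fork node AgeGroup ∈ conditioning set.
  P4: blocked at fork node AgeGroup ∈ conditioning set.
  P5: blocked at chain node Dosage ∈ conditioning set.
  P6: blocked at chain node Dosage ∈ conditioning set.
  P7: blocked at fork node Dosage ∈ conditioning set.
{AgeGroup, Dosage} contains no descendant of Hospital and blocks every backdoor path.
Every element of {AgeGroup, Dosage} is needed (dropping AgeGroup leaves P2 open; dropping Dosage leaves P6 open), so no proper subset is valid.
Among all size-2 subsets of the eligible variables, only {AgeGroup, Dosage} blocks every backdoor path, so it is the unique smallest valid adjustment set.

{AgeGroup, Dosage}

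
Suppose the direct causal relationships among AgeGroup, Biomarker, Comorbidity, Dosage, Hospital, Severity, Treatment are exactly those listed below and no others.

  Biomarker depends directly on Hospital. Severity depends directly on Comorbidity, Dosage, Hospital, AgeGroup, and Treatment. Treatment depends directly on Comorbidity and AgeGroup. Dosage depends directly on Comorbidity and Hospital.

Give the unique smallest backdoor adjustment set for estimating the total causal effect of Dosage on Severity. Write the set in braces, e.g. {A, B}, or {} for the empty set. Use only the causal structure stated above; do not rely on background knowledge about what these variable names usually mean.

Variables eligible for adjustment (non-descendants of Dosage, excluding Dosage and Severity): {AgeGroup, Biomarker, Comorbidity, Hospital, Treatment}.
Backdoor paths from Dosage to Severity:
  P1: Dosage <- Hospital -> Severity
  P2: Dosage <- Comorbidity -> Treatment <- AgeGroup -> Severity
  P3: Dosage <- Comorbidity -> Treatment -> Severity
  P4: Dosage <- Comorbidity -> Severity
The empty set is not sufficient: P1 (Dosage <- Hospital -> Severity) has no collider blocking it and no conditioned non-collider, so it is open.
Try {Comorbidity, Hospital}:
  P1: blocked at fork node Hospital ∈ conditioning set.
  P2: blocked at fork node Comorbidity ∈ conditioning set.
  P3: blocked at fork node Comorbidity ∈ conditioning set.
  P4: blocked at fork node Comorbidity ∈ conditioning set.
{Comorbidity, Hospital} contains no descendant of Dosage and blocks every backdoor path.
Every element of {Comorbidity, Hospital} is needed (dropping Comorbidity leaves P3 open; dropping Hospital leaves P1 open), so no proper subset is valid.
Among all size-2 subsets of the eligible variables, only {Comorbidity, Hospital} blocks every backdoor path, so it is the unique smallest valid adjustment set.

{Comorbidity, Hospital}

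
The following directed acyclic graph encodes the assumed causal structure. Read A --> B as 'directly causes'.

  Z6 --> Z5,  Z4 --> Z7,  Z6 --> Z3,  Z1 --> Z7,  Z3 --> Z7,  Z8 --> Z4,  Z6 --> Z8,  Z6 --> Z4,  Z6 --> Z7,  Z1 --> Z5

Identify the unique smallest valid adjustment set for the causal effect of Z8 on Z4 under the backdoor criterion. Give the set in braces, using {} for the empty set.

Variables eligible for adjustment (non-descendants of Z8, excluding Z8 and Z4): {Z1, Z3, Z5, Z6}.
Backdoor paths from Z8 to Z4:
  P1: Z8 <- Z6 -> Z4
  P2: Z8 <- Z6 -> Z5 <- Z1 -> Z7 <- Z4
  P3: Z8 <- Z6 -> Z3 -> Z7 <- Z4
  P4: Z8 <- Z6 -> Z7 <- Z4
The empty set is not sufficient: P1 (Z8 <- Z6 -> Z4) has no collider blocking it and no conditioned non-collider, so it is open.
Try {Z6}:
  P1: blocked at fork node Z6 ∈ conditioning set.
  P2: blocked at fork node Z6 ∈ conditioning set.
  P3: blocked at fork node Z6 ∈ conditioning set.
  P4: blocked at fork node Z6 ∈ conditioning set.
{Z6} contains no descendant of Z8 and blocks every backdoor path.
No other singleton works — e.g. {Z1} leaves P1 open — so {Z6} is the unique smallest valid adjustment set.

{Z6}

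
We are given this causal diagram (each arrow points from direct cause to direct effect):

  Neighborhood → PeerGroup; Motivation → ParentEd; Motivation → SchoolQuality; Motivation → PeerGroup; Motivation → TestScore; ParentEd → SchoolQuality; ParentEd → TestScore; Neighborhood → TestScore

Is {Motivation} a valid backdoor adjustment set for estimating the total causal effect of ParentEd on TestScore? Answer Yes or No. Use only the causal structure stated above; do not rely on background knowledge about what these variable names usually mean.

Yes

Backdoor paths from ParentEd to TestScore (paths whose first edge points into ParentEd):
  P1: ParentEd <- Motivation -> TestScore
  P2: ParentEd <- Motivation -> PeerGroup <- Neighborhood -> TestScore
Condition 1 (no descendant of ParentEd in the set): holds — descendants of ParentEd are {SchoolQuality, TestScore}; none are in {Motivation}.
Condition 2 (every backdoor path blocked by {Motivation}):
  P1: blocked at fork node Motivation ∈ conditioning set.
  P2: blocked at fork node Motivation ∈ conditioning set.
{Motivation} satisfies the backdoor criterion.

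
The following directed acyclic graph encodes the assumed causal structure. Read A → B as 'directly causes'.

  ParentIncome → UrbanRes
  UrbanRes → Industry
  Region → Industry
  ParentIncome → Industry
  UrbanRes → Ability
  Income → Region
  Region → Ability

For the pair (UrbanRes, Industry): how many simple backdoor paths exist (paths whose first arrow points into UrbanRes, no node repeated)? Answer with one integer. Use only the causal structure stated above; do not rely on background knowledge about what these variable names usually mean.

A backdoor path from UrbanRes to Industry is any simple undirected path whose first edge points into UrbanRes (i.e. leaves UrbanRes via a parent).
Parents of UrbanRes: {ParentIncome}.
Enumerating:
  P1: UrbanRes <- ParentIncome -> Industry
That exhausts the simple backdoor paths. Count: 1.

1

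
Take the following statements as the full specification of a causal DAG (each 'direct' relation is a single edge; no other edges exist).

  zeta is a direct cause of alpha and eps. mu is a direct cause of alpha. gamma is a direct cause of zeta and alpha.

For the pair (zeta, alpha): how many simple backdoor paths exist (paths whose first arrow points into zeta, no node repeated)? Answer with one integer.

1

A backdoor path from zeta to alpha is any simple undirected path whose first edge points into zeta (i.e. leaves zeta via a parent).
Parents of zeta: {gamma}.
Enumerating:
  P1: zeta <- gamma -> alpha
That exhausts the simple backdoor paths. Count: 1.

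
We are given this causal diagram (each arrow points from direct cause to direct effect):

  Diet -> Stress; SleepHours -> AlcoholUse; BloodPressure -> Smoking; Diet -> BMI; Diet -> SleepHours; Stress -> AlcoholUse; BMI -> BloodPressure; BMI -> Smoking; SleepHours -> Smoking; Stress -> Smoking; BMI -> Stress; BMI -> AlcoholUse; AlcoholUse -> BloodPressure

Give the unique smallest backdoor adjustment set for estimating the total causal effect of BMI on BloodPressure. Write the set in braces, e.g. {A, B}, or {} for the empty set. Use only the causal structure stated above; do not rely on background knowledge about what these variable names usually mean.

Variables eligible for adjustment (non-descendants of BMI, excluding BMI and BloodPressure): {Diet, SleepHours}.
Backdoor paths from BMI to BloodPressure:
  P1: BMI <- Diet -> Stress -> AlcoholUse <- SleepHours -> Smoking <- BloodPressure
  P2: BMI <- Diet -> Stress -> AlcoholUse -> BloodPressure
  P3: BMI <- Diet -> Stress -> Smoking <- SleepHours -> AlcoholUse -> BloodPressure
  P4: BMI <- Diet -> Stress -> Smoking <- BloodPressure
  P5: BMI <- Diet -> SleepHours -> AlcoholUse <- Stress -> Smoking <- BloodPressure
  P6: BMI <- Diet -> SleepHours -> AlcoholUse -> BloodPressure
  P7: BMI <- Diet -> SleepHours -> Smoking <- Stress -> AlcoholUse -> BloodPressure
  P8: BMI <- Diet -> SleepHours -> Smoking <- BloodPressure
The empty set is not sufficient: P2 (BMI <- Diet -> Stress -> AlcoholUse -> BloodPressure) has no collider blocking it and no conditioned non-collider, so it is open.
Try {Diet}:
  P1: blocked at fork node Diet ∈ conditioning set.
  P2: blocked at fork node Diet ∈ conditioning set.
  P3: blocked at fork node Diet ∈ conditioning set.
  P4: blocked at fork node Diet ∈ conditioning set.
  P5: blocked at fork node Diet ∈ conditioning set.
  P6: blocked at fork node Diet ∈ conditioning set.
  P7: blocked at fork node Diet ∈ conditioning set.
  P8: blocked at fork node Diet ∈ conditioning set.
{Diet} contains no descendant of BMI and blocks every backdoor path.
No other singleton works — e.g. {SleepHours} leaves P2 open — so {Diet} is the unique smallest valid adjustment set.

{Diet}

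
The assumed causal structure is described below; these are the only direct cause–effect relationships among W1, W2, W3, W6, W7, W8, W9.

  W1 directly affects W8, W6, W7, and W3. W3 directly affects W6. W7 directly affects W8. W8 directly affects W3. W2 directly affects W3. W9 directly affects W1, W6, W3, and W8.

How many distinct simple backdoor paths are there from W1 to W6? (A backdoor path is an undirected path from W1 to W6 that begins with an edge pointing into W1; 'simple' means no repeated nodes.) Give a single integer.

3

A backdoor path from W1 to W6 is any simple undirected path whose first edge points into W1 (i.e. leaves W1 via a parent).
Parents of W1: {W9}.
Enumerating:
  P1: W1 <- W9 -> W8 -> W3 -> W6
  P2: W1 <- W9 -> W3 -> W6
  P3: W1 <- W9 -> W6
That exhausts the simple backdoor paths. Count: 3.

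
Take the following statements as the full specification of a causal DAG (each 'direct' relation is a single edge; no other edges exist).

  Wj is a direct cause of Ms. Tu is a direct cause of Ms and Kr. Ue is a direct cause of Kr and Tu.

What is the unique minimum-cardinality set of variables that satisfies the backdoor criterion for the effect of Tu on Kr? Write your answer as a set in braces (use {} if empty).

{Ue}

Variables eligible for adjustment (non-descendants of Tu, excluding Tu and Kr): {Ue, Wj}.
Backdoor paths from Tu to Kr:
  P1: Tu <- Ue -> Kr
The empty set is not sufficient: P1 (Tu <- Ue -> Kr) has no collider blocking it and no conditioned non-collider, so it is open.
Try {Ue}:
  P1: blocked at fork node Ue ∈ conditioning set.
{Ue} contains no descendant of Tu and blocks every backdoor path.
No other singleton works — e.g. {Wj} leaves P1 open — so {Ue} is the unique smallest valid adjustment set.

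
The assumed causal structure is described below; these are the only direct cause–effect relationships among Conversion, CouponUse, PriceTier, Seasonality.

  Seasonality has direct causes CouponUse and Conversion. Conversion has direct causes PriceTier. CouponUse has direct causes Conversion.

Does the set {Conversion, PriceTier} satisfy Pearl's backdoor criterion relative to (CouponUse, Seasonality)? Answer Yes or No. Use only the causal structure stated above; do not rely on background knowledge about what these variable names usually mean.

Backdoor paths from CouponUse to Seasonality (paths whose first edge points into CouponUse):
  P1: CouponUse <- Conversion -> Seasonality
Condition 1 (no descendant of CouponUse in the set): holds — descendants of CouponUse are {Seasonality}; none are in {Conversion, PriceTier}.
Condition 2 (every backdoor path blocked by {Conversion, PriceTier}):
  P1: blocked at fork node Conversion ∈ conditioning set.
{Conversion, PriceTier} satisfies the backdoor criterion.

Yes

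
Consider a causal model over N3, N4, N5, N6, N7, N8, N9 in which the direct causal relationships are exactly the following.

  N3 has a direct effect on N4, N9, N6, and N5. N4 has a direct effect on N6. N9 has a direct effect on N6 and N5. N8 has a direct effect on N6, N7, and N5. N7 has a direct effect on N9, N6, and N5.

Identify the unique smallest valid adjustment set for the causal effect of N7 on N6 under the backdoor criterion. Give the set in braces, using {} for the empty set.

Variables eligible for adjustment (non-descendants of N7, excluding N7 and N6): {N3, N4, N8}.
Backdoor paths from N7 to N6:
  P1: N7 <- N8 -> N6
  P2: N7 <- N8 -> N5 <- N3 -> N4 -> N6
  P3: N7 <- N8 -> N5 <- N3 -> N9 -> N6
  P4: N7 <- N8 -> N5 <- N3 -> N6
  P5: N7 <- N8 -> N5 <- N9 <- N3 -> N4 -> N6
  P6: N7 <- N8 -> N5 <- N9 <- N3 -> N6
  P7: N7 <- N8 -> N5 <- N9 -> N6
The empty set is not sufficient: P1 (N7 <- N8 -> N6) has no collider blocking it and no conditioned non-collider, so it is open.
Try {N8}:
  P1: blocked at fork node N8 ∈ conditioning set.
  P2: blocked at fork node N8 ∈ conditioning set.
  P3: blocked at fork node N8 ∈ conditioning set.
  P4: blocked at fork node N8 ∈ conditioning set.
  P5: blocked at fork node N8 ∈ conditioning set.
  P6: blocked at fork node N8 ∈ conditioning set.
  P7: blocked at fork node N8 ∈ conditioning set.
{N8} contains no descendant of N7 and blocks every backdoor path.
No other singleton works — e.g. {N3} leaves P1 open — so {N8} is the unique smallest valid adjustment set.

{N8}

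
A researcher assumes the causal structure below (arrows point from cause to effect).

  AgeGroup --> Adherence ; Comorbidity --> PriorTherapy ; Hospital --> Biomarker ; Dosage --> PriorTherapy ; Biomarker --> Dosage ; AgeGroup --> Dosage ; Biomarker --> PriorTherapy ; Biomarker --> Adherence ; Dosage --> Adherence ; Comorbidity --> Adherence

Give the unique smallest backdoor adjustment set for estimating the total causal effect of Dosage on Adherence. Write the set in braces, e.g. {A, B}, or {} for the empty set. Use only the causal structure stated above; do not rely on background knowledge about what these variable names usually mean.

{AgeGroup, Biomarker}

Variables eligible for adjustment (non-descendants of Dosage, excluding Dosage and Adherence): {AgeGroup, Biomarker, Comorbidity, Hospital}.
Backdoor paths from Dosage to Adherence:
  P1: Dosage <- AgeGroup -> Adherence
  P2: Dosage <- Biomarker -> Adherence
  P3: Dosage <- Biomarker -> PriorTherapy <- Comorbidity -> Adherence
The empty set is not sufficient: P1 (Dosage <- AgeGroup -> Adherence) has no collider blocking it and no conditioned non-collider, so it is open.
Try {AgeGroup, Biomarker}:
  P1: blocked at fork node AgeGroup ∈ conditioning set.
  P2: blocked at fork node Biomarker ∈ conditioning set.
  P3: blocked at fork node Biomarker ∈ conditioning set.
{AgeGroup, Biomarker} contains no descendant of Dosage and blocks every backdoor path.
Every element of {AgeGroup, Biomarker} is needed (dropping AgeGroup leaves P1 open; dropping Biomarker leaves P2 open), so no proper subset is valid.
Among all size-2 subsets of the eligible variables, only {AgeGroup, Biomarker} blocks every backdoor path, so it is the unique smallest valid adjustment set.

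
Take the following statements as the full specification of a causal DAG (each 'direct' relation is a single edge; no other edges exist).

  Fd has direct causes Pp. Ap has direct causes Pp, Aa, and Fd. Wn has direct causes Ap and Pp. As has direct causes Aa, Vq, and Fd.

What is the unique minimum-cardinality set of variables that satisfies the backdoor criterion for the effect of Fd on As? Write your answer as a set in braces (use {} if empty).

{}

Variables eligible for adjustment (non-descendants of Fd, excluding Fd and As): {Aa, Pp, Vq}.
Backdoor paths from Fd to As:
  P1: Fd <- Pp -> Ap <- Aa -> As
  P2: Fd <- Pp -> Wn <- Ap <- Aa -> As
Each backdoor path contains an unconditioned collider, so every path is already blocked with the empty conditioning set:
  P1: blocked at collider Ap (neither it nor any descendant is in the conditioning set).
  P2: blocked at collider Wn (neither it nor any descendant is in the conditioning set).
The empty set is therefore the unique smallest valid set.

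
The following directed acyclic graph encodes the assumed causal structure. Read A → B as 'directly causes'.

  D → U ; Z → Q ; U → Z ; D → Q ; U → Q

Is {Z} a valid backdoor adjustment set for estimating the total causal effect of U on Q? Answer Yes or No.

No

Backdoor paths from U to Q (paths whose first edge points into U):
  P1: U <- D -> Q
Condition 1 (no descendant of U in the set): FAILS — Z is a descendant of U.
Condition 2 (every backdoor path blocked by {Z}):
  P1: open — no interior node is in the conditioning set.
{Z} does not satisfy the backdoor criterion.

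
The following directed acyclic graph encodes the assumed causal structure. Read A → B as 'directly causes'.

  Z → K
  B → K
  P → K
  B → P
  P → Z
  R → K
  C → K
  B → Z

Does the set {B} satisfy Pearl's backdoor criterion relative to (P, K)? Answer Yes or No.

Backdoor paths from P to K (paths whose first edge points into P):
  P1: P <- B -> Z -> K
  P2: P <- B -> K
Condition 1 (no descendant of P in the set): holds — descendants of P are {K, Z}; none are in {B}.
Condition 2 (every backdoor path blocked by {B}):
  P1: blocked at fork node B ∈ conditioning set.
  P2: blocked at fork node B ∈ conditioning set.
{B} satisfies the backdoor criterion.

Yes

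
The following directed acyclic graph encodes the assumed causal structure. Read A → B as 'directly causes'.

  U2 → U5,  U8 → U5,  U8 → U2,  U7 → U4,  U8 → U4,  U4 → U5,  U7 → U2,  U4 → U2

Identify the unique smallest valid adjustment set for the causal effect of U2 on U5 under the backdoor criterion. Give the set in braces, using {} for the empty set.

Variables eligible for adjustment (non-descendants of U2, excluding U2 and U5): {U4, U7, U8}.
Backdoor paths from U2 to U5:
  P1: U2 <- U8 -> U4 -> U5
  P2: U2 <- U8 -> U5
  P3: U2 <- U7 -> U4 <- U8 -> U5
  P4: U2 <- U7 -> U4 -> U5
  P5: U2 <- U4 <- U8 -> U5
  P6: U2 <- U4 -> U5
The empty set is not sufficient: P1 (U2 <- U8 -> U4 -> U5) has no collider blocking it and no conditioned non-collider, so it is open.
Try {U4, U8}:
  P1: blocked at fork node U8 ∈ conditioning set.
  P2: blocked at fork node U8 ∈ conditioning set.
  P3: blocked at fork node U8 ∈ conditioning set.
  P4: blocked at chain node U4 ∈ conditioning set.
  P5: blocked at chain node U4 ∈ conditioning set.
  P6: blocked at fork node U4 ∈ conditioning set.
{U4, U8} contains no descendant of U2 and blocks every backdoor path.
Every element of {U4, U8} is needed (dropping U4 leaves P4 open; dropping U8 leaves P2 open), so no proper subset is valid.
Among all size-2 subsets of the eligible variables, only {U4, U8} blocks every backdoor path, so it is the unique smallest valid adjustment set.

{U4, U8}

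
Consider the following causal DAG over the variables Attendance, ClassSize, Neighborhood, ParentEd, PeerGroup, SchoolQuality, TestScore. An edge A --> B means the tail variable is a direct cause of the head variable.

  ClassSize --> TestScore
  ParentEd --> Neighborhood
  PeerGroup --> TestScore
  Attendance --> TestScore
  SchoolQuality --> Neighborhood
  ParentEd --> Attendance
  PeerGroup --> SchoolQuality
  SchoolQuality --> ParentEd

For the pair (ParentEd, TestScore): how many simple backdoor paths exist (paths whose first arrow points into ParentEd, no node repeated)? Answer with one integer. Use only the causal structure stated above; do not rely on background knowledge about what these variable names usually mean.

1

A backdoor path from ParentEd to TestScore is any simple undirected path whose first edge points into ParentEd (i.e. leaves ParentEd via a parent).
Parents of ParentEd: {SchoolQuality}.
Enumerating:
  P1: ParentEd <- SchoolQuality <- PeerGroup -> TestScore
That exhausts the simple backdoor paths. Count: 1.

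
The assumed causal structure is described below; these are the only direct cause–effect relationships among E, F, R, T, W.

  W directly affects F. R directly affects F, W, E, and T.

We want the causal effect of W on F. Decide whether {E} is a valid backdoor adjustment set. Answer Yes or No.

Backdoor paths from W to F (paths whose first edge points into W):
  P1: W <- R -> F
Condition 1 (no descendant of W in the set): holds — descendants of W are {F}; none are in {E}.
Condition 2 (every backdoor path blocked by {E}):
  P1: open — no interior node is in the conditioning set.
{E} does not satisfy the backdoor criterion.

No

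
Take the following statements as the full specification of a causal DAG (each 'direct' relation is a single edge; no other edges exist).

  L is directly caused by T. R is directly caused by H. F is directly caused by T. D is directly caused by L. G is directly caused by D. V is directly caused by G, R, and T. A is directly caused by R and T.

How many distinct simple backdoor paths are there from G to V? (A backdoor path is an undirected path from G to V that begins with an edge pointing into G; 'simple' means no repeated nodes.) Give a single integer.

2

A backdoor path from G to V is any simple undirected path whose first edge points into G (i.e. leaves G via a parent).
Parents of G: {D}.
Enumerating:
  P1: G <- D <- L <- T -> A <- R -> V
  P2: G <- D <- L <- T -> V
That exhausts the simple backdoor paths. Count: 2.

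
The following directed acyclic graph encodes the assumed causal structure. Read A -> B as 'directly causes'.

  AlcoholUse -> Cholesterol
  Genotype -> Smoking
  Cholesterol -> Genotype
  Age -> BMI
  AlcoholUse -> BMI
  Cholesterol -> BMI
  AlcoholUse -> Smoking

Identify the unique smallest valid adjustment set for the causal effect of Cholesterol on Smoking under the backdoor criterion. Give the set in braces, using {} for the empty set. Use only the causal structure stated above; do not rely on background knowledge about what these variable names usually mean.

{AlcoholUse}

Variables eligible for adjustment (non-descendants of Cholesterol, excluding Cholesterol and Smoking): {Age, AlcoholUse}.
Backdoor paths from Cholesterol to Smoking:
  P1: Cholesterol <- AlcoholUse -> Smoking
The empty set is not sufficient: P1 (Cholesterol <- AlcoholUse -> Smoking) has no collider blocking it and no conditioned non-collider, so it is open.
Try {AlcoholUse}:
  P1: blocked at fork node AlcoholUse ∈ conditioning set.
{AlcoholUse} contains no descendant of Cholesterol and blocks every backdoor path.
No other singleton works — e.g. {Age} leaves P1 open — so {AlcoholUse} is the unique smallest valid adjustment set.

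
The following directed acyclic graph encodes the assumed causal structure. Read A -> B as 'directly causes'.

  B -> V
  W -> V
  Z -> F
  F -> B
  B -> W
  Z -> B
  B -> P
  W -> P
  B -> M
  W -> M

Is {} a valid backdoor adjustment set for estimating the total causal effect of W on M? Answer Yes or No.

No

Backdoor paths from W to M (paths whose first edge points into W):
  P1: W <- B -> M
Condition 1 (no descendant of W in the set): holds — descendants of W are {M, P, V}; none are in {}.
Condition 2 (every backdoor path blocked by {}):
  P1: open — no interior node is in the conditioning set.
{} does not satisfy the backdoor criterion.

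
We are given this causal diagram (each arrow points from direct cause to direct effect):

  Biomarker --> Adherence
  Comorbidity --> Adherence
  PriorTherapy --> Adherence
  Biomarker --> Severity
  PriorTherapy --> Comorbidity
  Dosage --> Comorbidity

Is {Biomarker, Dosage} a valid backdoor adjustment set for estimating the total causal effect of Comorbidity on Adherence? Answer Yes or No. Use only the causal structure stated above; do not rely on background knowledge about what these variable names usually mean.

Backdoor paths from Comorbidity to Adherence (paths whose first edge points into Comorbidity):
  P1: Comorbidity <- PriorTherapy -> Adherence
Condition 1 (no descendant of Comorbidity in the set): holds — descendants of Comorbidity are {Adherence}; none are in {Biomarker, Dosage}.
Condition 2 (every backdoor path blocked by {Biomarker, Dosage}):
  P1: open — no interior node is in the conditioning set.
{Biomarker, Dosage} does not satisfy the backdoor criterion.

No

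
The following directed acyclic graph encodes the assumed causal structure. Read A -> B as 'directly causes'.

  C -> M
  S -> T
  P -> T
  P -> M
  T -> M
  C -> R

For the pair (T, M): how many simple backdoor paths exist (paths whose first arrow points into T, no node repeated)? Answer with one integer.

1

A backdoor path from T to M is any simple undirected path whose first edge points into T (i.e. leaves T via a parent).
Parents of T: {P, S}.
Enumerating:
  P1: T <- P -> M
That exhausts the simple backdoor paths. Count: 1.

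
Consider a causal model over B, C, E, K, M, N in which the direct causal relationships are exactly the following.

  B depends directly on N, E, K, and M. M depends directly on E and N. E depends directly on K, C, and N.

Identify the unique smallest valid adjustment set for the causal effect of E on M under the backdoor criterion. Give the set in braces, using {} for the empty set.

{N}

Variables eligible for adjustment (non-descendants of E, excluding E and M): {C, K, N}.
Backdoor paths from E to M:
  P1: E <- K -> B <- N -> M
  P2: E <- K -> B <- M
  P3: E <- N -> M
  P4: E <- N -> B <- M
The empty set is not sufficient: P3 (E <- N -> M) has no collider blocking it and no conditioned non-collider, so it is open.
Try {N}:
  P1: blocked at collider B (neither it nor any descendant is in the conditioning set).
  P2: blocked at collider B (neither it nor any descendant is in the conditioning set).
  P3: blocked at fork node N ∈ conditioning set.
  P4: blocked at fork node N ∈ conditioning set.
{N} contains no descendant of E and blocks every backdoor path.
No other singleton works — e.g. {C} leaves P3 open — so {N} is the unique smallest valid adjustment set.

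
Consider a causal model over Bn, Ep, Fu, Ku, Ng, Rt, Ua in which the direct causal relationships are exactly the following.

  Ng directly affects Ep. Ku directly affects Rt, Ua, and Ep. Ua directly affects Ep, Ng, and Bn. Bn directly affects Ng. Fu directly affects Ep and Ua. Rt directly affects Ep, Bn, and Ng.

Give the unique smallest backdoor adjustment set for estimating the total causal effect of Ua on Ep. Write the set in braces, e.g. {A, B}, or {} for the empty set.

Variables eligible for adjustment (non-descendants of Ua, excluding Ua and Ep): {Fu, Ku, Rt}.
Backdoor paths from Ua to Ep:
  P1: Ua <- Fu -> Ep
  P2: Ua <- Ku -> Rt -> Bn -> Ng -> Ep
  P3: Ua <- Ku -> Rt -> Ng -> Ep
  P4: Ua <- Ku -> Rt -> Ep
  P5: Ua <- Ku -> Ep
The empty set is not sufficient: P1 (Ua <- Fu -> Ep) has no collider blocking it and no conditioned non-collider, so it is open.
Try {Fu, Ku}:
  P1: blocked at fork node Fu ∈ conditioning set.
  P2: blocked at fork node Ku ∈ conditioning set.
  P3: blocked at fork node Ku ∈ conditioning set.
  P4: blocked at fork node Ku ∈ conditioning set.
  P5: blocked at fork node Ku ∈ conditioning set.
{Fu, Ku} contains no descendant of Ua and blocks every backdoor path.
Every element of {Fu, Ku} is needed (dropping Fu leaves P1 open; dropping Ku leaves P2 open), so no proper subset is valid.
Among all size-2 subsets of the eligible variables, only {Fu, Ku} blocks every backdoor path, so it is the unique smallest valid adjustment set.

{Fu, Ku}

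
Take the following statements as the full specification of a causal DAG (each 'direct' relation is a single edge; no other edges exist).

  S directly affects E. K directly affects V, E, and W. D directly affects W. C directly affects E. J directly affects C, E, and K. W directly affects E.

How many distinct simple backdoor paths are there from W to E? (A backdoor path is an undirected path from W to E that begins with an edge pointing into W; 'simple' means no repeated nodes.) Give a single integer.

A backdoor path from W to E is any simple undirected path whose first edge points into W (i.e. leaves W via a parent).
Parents of W: {D, K}.
Enumerating:
  P1: W <- K <- J -> C -> E
  P2: W <- K <- J -> E
  P3: W <- K -> E
That exhausts the simple backdoor paths. Count: 3.

3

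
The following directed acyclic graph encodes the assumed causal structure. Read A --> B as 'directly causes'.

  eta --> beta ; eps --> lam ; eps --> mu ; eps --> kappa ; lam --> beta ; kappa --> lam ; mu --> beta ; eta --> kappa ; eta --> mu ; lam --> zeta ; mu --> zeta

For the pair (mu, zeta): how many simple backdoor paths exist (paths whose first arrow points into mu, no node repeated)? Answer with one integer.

A backdoor path from mu to zeta is any simple undirected path whose first edge points into mu (i.e. leaves mu via a parent).
Parents of mu: {eps, eta}.
Enumerating:
  P1: mu <- eps -> kappa <- eta -> beta <- lam -> zeta
  P2: mu <- eps -> kappa -> lam -> zeta
  P3: mu <- eps -> lam -> zeta
  P4: mu <- eta -> kappa <- eps -> lam -> zeta
  P5: mu <- eta -> kappa -> lam -> zeta
  P6: mu <- eta -> beta <- lam -> zeta
That exhausts the simple backdoor paths. Count: 6.

6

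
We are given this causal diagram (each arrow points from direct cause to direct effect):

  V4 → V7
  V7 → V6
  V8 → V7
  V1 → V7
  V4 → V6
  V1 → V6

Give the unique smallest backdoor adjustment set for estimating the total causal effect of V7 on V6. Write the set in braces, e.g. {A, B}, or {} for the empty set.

Variables eligible for adjustment (non-descendants of V7, excluding V7 and V6): {V1, V4, V8}.
Backdoor paths from V7 to V6:
  P1: V7 <- V4 -> V6
  P2: V7 <- V1 -> V6
The empty set is not sufficient: P1 (V7 <- V4 -> V6) has no collider blocking it and no conditioned non-collider, so it is open.
Try {V1, V4}:
  P1: blocked at fork node V4 ∈ conditioning set.
  P2: blocked at fork node V1 ∈ conditioning set.
{V1, V4} contains no descendant of V7 and blocks every backdoor path.
Every element of {V1, V4} is needed (dropping V1 leaves P2 open; dropping V4 leaves P1 open), so no proper subset is valid.
Among all size-2 subsets of the eligible variables, only {V1, V4} blocks every backdoor path, so it is the unique smallest valid adjustment set.

{V1, V4}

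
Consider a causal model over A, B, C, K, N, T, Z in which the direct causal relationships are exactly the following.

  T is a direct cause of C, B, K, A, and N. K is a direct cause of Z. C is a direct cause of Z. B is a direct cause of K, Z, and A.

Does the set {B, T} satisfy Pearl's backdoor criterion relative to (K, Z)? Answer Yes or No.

Yes

Backdoor paths from K to Z (paths whose first edge points into K):
  P1: K <- T -> C -> Z
  P2: K <- T -> B -> Z
  P3: K <- T -> A <- B -> Z
  P4: K <- B <- T -> C -> Z
  P5: K <- B -> A <- T -> C -> Z
  P6: K <- B -> Z
Condition 1 (no descendant of K in the set): holds — descendants of K are {Z}; none are in {B, T}.
Condition 2 (every backdoor path blocked by {B, T}):
  P1: blocked at fork node T ∈ conditioning set.
  P2: blocked at fork node T ∈ conditioning set.
  P3: blocked at fork node T ∈ conditioning set.
  P4: blocked at chain node B ∈ conditioning set.
  P5: blocked at fork node B ∈ conditioning set.
  P6: blocked at fork node B ∈ conditioning set.
{B, T} satisfies the backdoor criterion.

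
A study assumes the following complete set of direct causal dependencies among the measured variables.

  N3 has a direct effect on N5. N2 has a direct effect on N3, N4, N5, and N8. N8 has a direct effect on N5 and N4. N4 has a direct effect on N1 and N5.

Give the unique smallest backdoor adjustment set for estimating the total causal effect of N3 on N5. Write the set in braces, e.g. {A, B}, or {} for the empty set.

{N2}

Variables eligible for adjustment (non-descendants of N3, excluding N3 and N5): {N1, N2, N4, N8}.
Backdoor paths from N3 to N5:
  P1: N3 <- N2 -> N8 -> N4 -> N5
  P2: N3 <- N2 -> N8 -> N5
  P3: N3 <- N2 -> N4 <- N8 -> N5
  P4: N3 <- N2 -> N4 -> N5
  P5: N3 <- N2 -> N5
The empty set is not sufficient: P1 (N3 <- N2 -> N8 -> N4 -> N5) has no collider blocking it and no conditioned non-collider, so it is open.
Try {N2}:
  P1: blocked at fork node N2 ∈ conditioning set.
  P2: blocked at fork node N2 ∈ conditioning set.
  P3: blocked at fork node N2 ∈ conditioning set.
  P4: blocked at fork node N2 ∈ conditioning set.
  P5: blocked at fork node N2 ∈ conditioning set.
{N2} contains no descendant of N3 and blocks every backdoor path.
No other singleton works — e.g. {N8} leaves P4 open — so {N2} is the unique smallest valid adjustment set.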